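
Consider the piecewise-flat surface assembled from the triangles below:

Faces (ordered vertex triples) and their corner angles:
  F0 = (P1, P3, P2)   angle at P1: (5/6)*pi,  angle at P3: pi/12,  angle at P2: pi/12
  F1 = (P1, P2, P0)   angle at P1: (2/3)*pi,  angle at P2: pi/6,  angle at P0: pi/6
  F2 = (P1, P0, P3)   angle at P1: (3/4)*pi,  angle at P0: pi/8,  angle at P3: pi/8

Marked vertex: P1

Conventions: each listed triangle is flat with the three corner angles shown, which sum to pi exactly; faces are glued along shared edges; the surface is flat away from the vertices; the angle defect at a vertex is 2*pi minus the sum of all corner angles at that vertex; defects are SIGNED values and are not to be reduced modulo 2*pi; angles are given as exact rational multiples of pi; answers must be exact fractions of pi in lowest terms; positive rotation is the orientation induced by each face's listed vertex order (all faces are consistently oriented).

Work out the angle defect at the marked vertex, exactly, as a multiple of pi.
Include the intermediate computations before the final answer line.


Sum of corner angles at P1: (9/4)*pi
defect = 2*pi - (9/4)*pi

Answer: defect(P1) = -pi/4


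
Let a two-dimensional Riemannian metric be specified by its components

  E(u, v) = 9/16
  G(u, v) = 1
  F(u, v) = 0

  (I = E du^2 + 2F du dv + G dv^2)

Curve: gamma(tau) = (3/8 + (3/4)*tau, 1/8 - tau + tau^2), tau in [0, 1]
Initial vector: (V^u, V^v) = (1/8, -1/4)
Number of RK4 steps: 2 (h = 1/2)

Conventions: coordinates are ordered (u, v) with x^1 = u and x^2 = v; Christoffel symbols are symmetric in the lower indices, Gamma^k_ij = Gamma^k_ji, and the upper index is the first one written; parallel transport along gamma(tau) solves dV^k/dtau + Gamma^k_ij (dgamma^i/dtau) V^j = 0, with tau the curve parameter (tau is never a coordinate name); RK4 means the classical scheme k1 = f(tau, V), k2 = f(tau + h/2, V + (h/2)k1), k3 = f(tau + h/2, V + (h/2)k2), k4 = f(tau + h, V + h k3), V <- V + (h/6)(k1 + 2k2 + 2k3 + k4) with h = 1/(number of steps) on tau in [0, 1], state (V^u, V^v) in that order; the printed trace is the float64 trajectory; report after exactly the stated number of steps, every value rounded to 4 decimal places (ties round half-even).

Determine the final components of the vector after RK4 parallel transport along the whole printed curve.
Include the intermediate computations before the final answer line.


gamma'(tau) = (3/4, -1 + 2*tau); f(tau, V)^k = -Gamma^k_ij(gamma(tau)) gamma'^i(tau) V^j; h = 1/2; intermediate values shown to 6 dp
curve data and Christoffel symbols at the stage parameters:
  tau = 0.000000: gamma = (0.375000, 0.125000), gamma' = (0.750000, -1.000000); Gamma_uuu = 0.000000, Gamma_uuv = 0.000000, Gamma_uvv = 0.000000, Gamma_vuu = 0.000000, Gamma_vuv = 0.000000, Gamma_vvv = 0.000000
  tau = 0.250000: gamma = (0.562500, -0.062500), gamma' = (0.750000, -0.500000); Gamma_uuu = 0.000000, Gamma_uuv = 0.000000, Gamma_uvv = 0.000000, Gamma_vuu = 0.000000, Gamma_vuv = 0.000000, Gamma_vvv = 0.000000
  tau = 0.500000: gamma = (0.750000, -0.125000), gamma' = (0.750000, 0.000000); Gamma_uuu = 0.000000, Gamma_uuv = 0.000000, Gamma_uvv = 0.000000, Gamma_vuu = 0.000000, Gamma_vuv = 0.000000, Gamma_vvv = 0.000000
  tau = 0.750000: gamma = (0.937500, -0.062500), gamma' = (0.750000, 0.500000); Gamma_uuu = 0.000000, Gamma_uuv = 0.000000, Gamma_uvv = 0.000000, Gamma_vuu = 0.000000, Gamma_vuv = 0.000000, Gamma_vvv = 0.000000
  tau = 1.000000: gamma = (1.125000, 0.125000), gamma' = (0.750000, 1.000000); Gamma_uuu = 0.000000, Gamma_uuv = 0.000000, Gamma_uvv = 0.000000, Gamma_vuu = 0.000000, Gamma_vuv = 0.000000, Gamma_vvv = 0.000000
step 0: V^u = 0.1250, V^v = -0.2500
step 1: k1 = (0.000000, 0.000000), k2 = (0.000000, 0.000000), k3 = (0.000000, 0.000000), k4 = (0.000000, 0.000000); V <- V + (h/6)(k1 + 2k2 + 2k3 + k4): V^u = 0.1250, V^v = -0.2500
step 2: k1 = (0.000000, 0.000000), k2 = (0.000000, 0.000000), k3 = (0.000000, 0.000000), k4 = (0.000000, 0.000000); V <- V + (h/6)(k1 + 2k2 + 2k3 + k4): V^u = 0.1250, V^v = -0.2500

Answer: V^u = 0.1250, V^v = -0.2500


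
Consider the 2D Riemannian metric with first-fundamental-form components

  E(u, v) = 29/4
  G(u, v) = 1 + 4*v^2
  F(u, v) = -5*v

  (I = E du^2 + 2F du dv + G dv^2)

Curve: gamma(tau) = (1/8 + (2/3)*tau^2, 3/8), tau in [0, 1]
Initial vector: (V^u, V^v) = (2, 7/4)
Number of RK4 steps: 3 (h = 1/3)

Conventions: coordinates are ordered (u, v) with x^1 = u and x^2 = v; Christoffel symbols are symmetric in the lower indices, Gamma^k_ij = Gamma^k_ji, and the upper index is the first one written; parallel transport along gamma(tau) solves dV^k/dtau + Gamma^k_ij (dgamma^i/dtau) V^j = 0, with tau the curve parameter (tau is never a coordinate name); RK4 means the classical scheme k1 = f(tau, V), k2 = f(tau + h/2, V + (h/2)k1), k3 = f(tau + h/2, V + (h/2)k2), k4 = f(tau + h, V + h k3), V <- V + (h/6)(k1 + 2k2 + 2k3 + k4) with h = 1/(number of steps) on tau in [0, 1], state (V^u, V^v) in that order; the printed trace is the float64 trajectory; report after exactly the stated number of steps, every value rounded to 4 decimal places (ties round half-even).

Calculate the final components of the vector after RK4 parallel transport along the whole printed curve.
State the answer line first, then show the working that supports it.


Answer: V^u = 2.0000, V^v = 1.7500

gamma'(tau) = ((4/3)*tau, 0); f(tau, V)^k = -Gamma^k_ij(gamma(tau)) gamma'^i(tau) V^j; h = 1/3; intermediate values shown to 6 dp
curve data and Christoffel symbols at the stage parameters:
  tau = 0.000000: gamma = (0.125000, 0.375000), gamma' = (0.000000, 0.000000); Gamma_uuu = 0.000000, Gamma_uuv = 0.000000, Gamma_uvv = -0.640000, Gamma_vuu = 0.000000, Gamma_vuv = 0.000000, Gamma_vvv = 0.192000
  tau = 0.166667: gamma = (0.143519, 0.375000), gamma' = (0.222222, 0.000000); Gamma_uuu = 0.000000, Gamma_uuv = 0.000000, Gamma_uvv = -0.640000, Gamma_vuu = 0.000000, Gamma_vuv = 0.000000, Gamma_vvv = 0.192000
  tau = 0.333333: gamma = (0.199074, 0.375000), gamma' = (0.444444, 0.000000); Gamma_uuu = 0.000000, Gamma_uuv = 0.000000, Gamma_uvv = -0.640000, Gamma_vuu = 0.000000, Gamma_vuv = 0.000000, Gamma_vvv = 0.192000
  tau = 0.500000: gamma = (0.291667, 0.375000), gamma' = (0.666667, 0.000000); Gamma_uuu = 0.000000, Gamma_uuv = 0.000000, Gamma_uvv = -0.640000, Gamma_vuu = 0.000000, Gamma_vuv = 0.000000, Gamma_vvv = 0.192000
  tau = 0.666667: gamma = (0.421296, 0.375000), gamma' = (0.888889, 0.000000); Gamma_uuu = 0.000000, Gamma_uuv = 0.000000, Gamma_uvv = -0.640000, Gamma_vuu = 0.000000, Gamma_vuv = 0.000000, Gamma_vvv = 0.192000
  tau = 0.833333: gamma = (0.587963, 0.375000), gamma' = (1.111111, 0.000000); Gamma_uuu = 0.000000, Gamma_uuv = 0.000000, Gamma_uvv = -0.640000, Gamma_vuu = 0.000000, Gamma_vuv = 0.000000, Gamma_vvv = 0.192000
  tau = 1.000000: gamma = (0.791667, 0.375000), gamma' = (1.333333, 0.000000); Gamma_uuu = 0.000000, Gamma_uuv = 0.000000, Gamma_uvv = -0.640000, Gamma_vuu = 0.000000, Gamma_vuv = 0.000000, Gamma_vvv = 0.192000
step 0: V^u = 2.0000, V^v = 1.7500
step 1: k1 = (0.000000, 0.000000), k2 = (0.000000, 0.000000), k3 = (0.000000, 0.000000), k4 = (0.000000, 0.000000); V <- V + (h/6)(k1 + 2k2 + 2k3 + k4): V^u = 2.0000, V^v = 1.7500
step 2: k1 = (0.000000, 0.000000), k2 = (0.000000, 0.000000), k3 = (0.000000, 0.000000), k4 = (0.000000, 0.000000); V <- V + (h/6)(k1 + 2k2 + 2k3 + k4): V^u = 2.0000, V^v = 1.7500
step 3: k1 = (0.000000, 0.000000), k2 = (0.000000, 0.000000), k3 = (0.000000, 0.000000), k4 = (0.000000, 0.000000); V <- V + (h/6)(k1 + 2k2 + 2k3 + k4): V^u = 2.0000, V^v = 1.7500


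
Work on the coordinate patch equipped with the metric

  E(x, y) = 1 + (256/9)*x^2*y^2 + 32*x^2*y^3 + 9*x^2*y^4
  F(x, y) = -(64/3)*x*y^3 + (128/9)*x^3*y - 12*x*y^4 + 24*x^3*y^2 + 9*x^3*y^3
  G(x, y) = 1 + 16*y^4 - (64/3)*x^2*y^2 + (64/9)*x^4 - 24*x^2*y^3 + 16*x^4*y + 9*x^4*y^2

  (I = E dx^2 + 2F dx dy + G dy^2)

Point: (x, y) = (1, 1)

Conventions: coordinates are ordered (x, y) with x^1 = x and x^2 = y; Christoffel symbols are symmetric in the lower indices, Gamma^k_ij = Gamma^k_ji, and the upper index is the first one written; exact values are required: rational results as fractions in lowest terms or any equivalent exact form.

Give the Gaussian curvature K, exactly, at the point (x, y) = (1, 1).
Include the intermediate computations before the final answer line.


E = 634/9, F = 125/9, G = 34/9, EG - F^2 = 659/9 at the point
E_x = 1250/9, E_y = 1700/9, F_x = 325/3, F_y = -205/9, G_x = 340/9, G_y = -50/3
E_yy = 3212/9, F_xy = 467/3, G_xx = 884/3
Brioschi: K = (det M1 - det M2) / (EG - F^2)^2 with the standard first/second-derivative matrices M1, M2.
M1 = [[-E_yy/2 + F_xy - G_xx/2, E_x/2, F_x - E_y/2], [F_y - G_x/2, E, F], [G_y/2, F, G]] = [[-1531/9, 625/9, 125/9], [-125/3, 634/9, 125/9], [-25/3, 125/9, 34/9]]; det M1 = -765179/81
M2 = [[0, E_y/2, G_x/2], [E_y/2, E, F], [G_x/2, F, G]] = [[0, 850/9, 170/9], [850/9, 634/9, 125/9], [170/9, 125/9, 34/9]]; det M2 = -751400/81
det M1 - det M2 = -1531/9; K = -1531/9 / (659/9)^2 = -13779/434281

Answer: K = -13779/434281


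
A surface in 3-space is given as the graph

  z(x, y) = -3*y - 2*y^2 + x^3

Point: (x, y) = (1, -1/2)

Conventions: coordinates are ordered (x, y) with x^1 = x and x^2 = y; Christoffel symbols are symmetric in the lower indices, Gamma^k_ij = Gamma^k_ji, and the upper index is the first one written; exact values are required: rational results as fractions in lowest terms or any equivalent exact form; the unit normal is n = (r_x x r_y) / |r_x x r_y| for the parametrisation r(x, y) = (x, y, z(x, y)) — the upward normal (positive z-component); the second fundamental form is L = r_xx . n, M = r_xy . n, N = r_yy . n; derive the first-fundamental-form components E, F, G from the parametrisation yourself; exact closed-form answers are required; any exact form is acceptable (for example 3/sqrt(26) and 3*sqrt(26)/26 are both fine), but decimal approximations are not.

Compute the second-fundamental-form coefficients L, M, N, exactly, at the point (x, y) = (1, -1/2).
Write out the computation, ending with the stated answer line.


z_x = 3, z_y = -1, z_xx = 6, z_xy = 0, z_yy = -4
E = 10, F = -3, G = 2; answer radicand W^2 = 11
unnormalised second-form numerators: l = 6, m = 0, n = -4; L = l/sqrt(11), and similarly M = m/sqrt(W^2), N = n/sqrt(W^2)

Answer: L = 6*sqrt(11)/11, M = 0, N = -4*sqrt(11)/11


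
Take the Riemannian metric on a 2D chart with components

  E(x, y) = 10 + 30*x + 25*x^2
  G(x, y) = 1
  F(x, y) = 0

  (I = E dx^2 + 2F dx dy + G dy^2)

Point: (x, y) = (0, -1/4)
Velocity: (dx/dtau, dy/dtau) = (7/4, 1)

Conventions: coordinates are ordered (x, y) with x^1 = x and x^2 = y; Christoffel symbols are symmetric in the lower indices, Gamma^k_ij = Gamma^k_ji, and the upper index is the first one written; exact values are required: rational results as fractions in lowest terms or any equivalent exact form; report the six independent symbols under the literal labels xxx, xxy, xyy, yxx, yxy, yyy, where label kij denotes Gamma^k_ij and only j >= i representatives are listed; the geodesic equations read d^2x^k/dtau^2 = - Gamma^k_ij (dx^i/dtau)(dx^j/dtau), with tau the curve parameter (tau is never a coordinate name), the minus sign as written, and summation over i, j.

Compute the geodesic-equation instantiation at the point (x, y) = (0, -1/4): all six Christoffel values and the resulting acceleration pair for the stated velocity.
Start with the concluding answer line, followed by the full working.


Answer: Gamma_xxx = 3/2, Gamma_xxy = 0, Gamma_xyy = 0, Gamma_yxx = 0, Gamma_yxy = 0, Gamma_yyy = 0; accelerations (d^2x/dtau^2, d^2y/dtau^2) = (-147/32, 0)

E = 10, F = 0, G = 1 at the point
E_x = 30, E_y = 0, F_x = 0, F_y = 0, G_x = 0, G_y = 0
EG - F^2 = 10;  g^inv = (1/10) * [[1, 0], [0, 10]]
first-kind symbols [ij,l] = (1/2)(d_i g_jl + d_j g_il - d_l g_ij): [xx,x] = E_x/2 = 15, [xx,y] = F_x - E_y/2 = 0, [xy,x] = E_y/2 = 0, [xy,y] = G_x/2 = 0, [yy,x] = F_y - G_x/2 = 0, [yy,y] = G_y/2 = 0
Gamma^x_ij = (G*[ij,x] - F*[ij,y])/(EG - F^2), Gamma^y_ij = (E*[ij,y] - F*[ij,x])/(EG - F^2)
Gamma_xxx = 3/2, Gamma_xxy = 0, Gamma_xyy = 0, Gamma_yxx = 0, Gamma_yxy = 0, Gamma_yyy = 0
d^2x/dtau^2 = -(Gamma_xxx*(7/4)^2 + 2*Gamma_xxy*(7/4)*(1) + Gamma_xyy*(1)^2) = -147/32
d^2y/dtau^2 = -(Gamma_yxx*(7/4)^2 + 2*Gamma_yxy*(7/4)*(1) + Gamma_yyy*(1)^2) = 0


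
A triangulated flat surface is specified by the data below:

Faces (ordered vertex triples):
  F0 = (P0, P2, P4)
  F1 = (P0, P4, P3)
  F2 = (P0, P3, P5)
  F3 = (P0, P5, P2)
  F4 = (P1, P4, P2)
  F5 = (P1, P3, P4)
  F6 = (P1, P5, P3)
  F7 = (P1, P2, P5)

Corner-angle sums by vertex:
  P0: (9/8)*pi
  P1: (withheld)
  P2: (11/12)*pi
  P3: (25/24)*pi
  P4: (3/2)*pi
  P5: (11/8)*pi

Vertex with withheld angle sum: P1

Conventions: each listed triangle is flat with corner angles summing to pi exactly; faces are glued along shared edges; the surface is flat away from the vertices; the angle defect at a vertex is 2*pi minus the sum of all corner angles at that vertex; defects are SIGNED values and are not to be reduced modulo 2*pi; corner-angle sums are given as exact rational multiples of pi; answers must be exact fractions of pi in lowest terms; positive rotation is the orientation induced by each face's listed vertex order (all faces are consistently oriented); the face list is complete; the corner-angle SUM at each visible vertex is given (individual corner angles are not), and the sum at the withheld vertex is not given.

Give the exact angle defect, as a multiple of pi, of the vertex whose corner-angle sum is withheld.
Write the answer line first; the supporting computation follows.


Answer: defect(P1) = -pi/24

V = 6, E = 12, F = 8; chi = V - E + F = 2
Gauss-Bonnet: total defect = 2*pi*chi = 4*pi; visible defects sum to (97/24)*pi


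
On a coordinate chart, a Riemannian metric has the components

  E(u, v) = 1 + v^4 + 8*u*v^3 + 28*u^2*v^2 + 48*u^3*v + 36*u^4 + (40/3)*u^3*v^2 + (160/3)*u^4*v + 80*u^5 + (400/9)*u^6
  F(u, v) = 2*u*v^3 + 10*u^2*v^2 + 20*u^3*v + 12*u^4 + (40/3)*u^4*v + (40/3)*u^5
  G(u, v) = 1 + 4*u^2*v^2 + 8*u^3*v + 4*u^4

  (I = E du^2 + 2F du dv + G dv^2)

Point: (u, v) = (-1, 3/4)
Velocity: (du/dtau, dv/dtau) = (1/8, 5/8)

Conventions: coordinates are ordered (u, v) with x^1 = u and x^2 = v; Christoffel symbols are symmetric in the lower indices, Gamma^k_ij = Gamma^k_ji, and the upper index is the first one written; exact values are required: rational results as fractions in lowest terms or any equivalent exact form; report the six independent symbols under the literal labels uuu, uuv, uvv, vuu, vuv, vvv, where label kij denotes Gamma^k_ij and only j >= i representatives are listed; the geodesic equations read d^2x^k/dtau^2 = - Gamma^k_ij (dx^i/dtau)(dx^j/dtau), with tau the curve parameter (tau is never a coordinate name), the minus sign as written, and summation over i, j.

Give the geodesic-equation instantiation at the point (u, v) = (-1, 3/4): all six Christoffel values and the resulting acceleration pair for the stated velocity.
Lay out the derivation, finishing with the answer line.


E = 24505/2304, F = -149/96, G = 5/4 at the point
E_u = -1639/24, E_v = 745/48, F_u = 1273/96, F_v = 119/24, G_u = -5/2, G_v = -2
EG - F^2 = 25081/2304;  g^inv = (2304/25081) * [[5/4, 149/96], [149/96, 24505/2304]]
first-kind symbols [ij,l] = (1/2)(d_i g_jl + d_j g_il - d_l g_ij): [uu,u] = E_u/2 = -1639/48, [uu,v] = F_u - E_v/2 = 11/2, [uv,u] = E_v/2 = 745/96, [uv,v] = G_u/2 = -5/4, [vv,u] = F_v - G_u/2 = 149/24, [vv,v] = G_v/2 = -1
Gamma^u_ij = (G*[ij,u] - F*[ij,v])/(EG - F^2), Gamma^v_ij = (E*[ij,v] - F*[ij,u])/(EG - F^2)
Gamma_uuu = -78672/25081, Gamma_uuv = 17880/25081, Gamma_uvv = 14304/25081, Gamma_vuu = 12672/25081, Gamma_vuv = -2880/25081, Gamma_vvv = -2304/25081
d^2u/dtau^2 = -(Gamma_uuu*(1/8)^2 + 2*Gamma_uuv*(1/8)*(5/8) + Gamma_uvv*(5/8)^2) = -7152/25081
d^2v/dtau^2 = -(Gamma_vuu*(1/8)^2 + 2*Gamma_vuv*(1/8)*(5/8) + Gamma_vvv*(5/8)^2) = 1152/25081

Answer: Gamma_uuu = -78672/25081, Gamma_uuv = 17880/25081, Gamma_uvv = 14304/25081, Gamma_vuu = 12672/25081, Gamma_vuv = -2880/25081, Gamma_vvv = -2304/25081; accelerations (d^2u/dtau^2, d^2v/dtau^2) = (-7152/25081, 1152/25081)


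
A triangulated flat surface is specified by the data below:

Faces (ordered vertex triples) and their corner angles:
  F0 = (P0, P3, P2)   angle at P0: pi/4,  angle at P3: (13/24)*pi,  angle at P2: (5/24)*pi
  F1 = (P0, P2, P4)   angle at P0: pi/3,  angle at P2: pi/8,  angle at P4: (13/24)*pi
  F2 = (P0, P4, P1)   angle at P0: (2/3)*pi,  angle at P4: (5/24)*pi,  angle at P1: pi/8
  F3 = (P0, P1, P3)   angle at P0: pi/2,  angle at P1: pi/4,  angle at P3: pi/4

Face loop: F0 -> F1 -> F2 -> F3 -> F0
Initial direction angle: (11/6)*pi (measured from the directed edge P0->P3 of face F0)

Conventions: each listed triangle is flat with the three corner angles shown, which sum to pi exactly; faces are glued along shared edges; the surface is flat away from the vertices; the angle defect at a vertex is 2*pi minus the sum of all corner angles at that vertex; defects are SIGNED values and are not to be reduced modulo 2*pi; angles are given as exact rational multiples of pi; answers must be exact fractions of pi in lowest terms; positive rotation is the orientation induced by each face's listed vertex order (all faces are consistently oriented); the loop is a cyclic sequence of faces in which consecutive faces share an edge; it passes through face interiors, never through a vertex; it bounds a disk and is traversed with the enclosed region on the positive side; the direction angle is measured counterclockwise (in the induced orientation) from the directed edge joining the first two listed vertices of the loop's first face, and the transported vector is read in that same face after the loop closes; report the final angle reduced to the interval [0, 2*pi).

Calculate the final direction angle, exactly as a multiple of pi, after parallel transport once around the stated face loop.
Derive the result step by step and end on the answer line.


enclosed vertex P0: corner angles sum to (7/4)*pi, defect = 2*pi - (7/4)*pi = pi/4
adding the enclosed defects to the starting angle (mod 2*pi, induced orientation) gives the holonomy
final angle = (11/6)*pi + pi/4 = pi/12 (mod 2*pi)

Answer: final direction angle = pi/12


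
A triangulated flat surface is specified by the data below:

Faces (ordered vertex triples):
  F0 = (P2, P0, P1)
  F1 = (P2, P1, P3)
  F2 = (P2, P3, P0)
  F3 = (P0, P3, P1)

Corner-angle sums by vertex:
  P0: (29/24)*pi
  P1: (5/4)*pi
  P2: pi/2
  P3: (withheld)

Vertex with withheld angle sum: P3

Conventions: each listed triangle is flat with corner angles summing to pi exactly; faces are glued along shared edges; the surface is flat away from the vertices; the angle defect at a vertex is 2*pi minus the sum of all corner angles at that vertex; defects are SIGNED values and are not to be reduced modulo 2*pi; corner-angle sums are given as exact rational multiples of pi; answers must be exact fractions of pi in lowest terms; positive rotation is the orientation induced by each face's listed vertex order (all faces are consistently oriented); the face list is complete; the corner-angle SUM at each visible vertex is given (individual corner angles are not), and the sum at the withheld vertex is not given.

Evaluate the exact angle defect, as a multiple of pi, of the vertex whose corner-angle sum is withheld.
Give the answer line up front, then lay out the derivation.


Answer: defect(P3) = (23/24)*pi

V = 4, E = 6, F = 4; chi = V - E + F = 2
Gauss-Bonnet: total defect = 2*pi*chi = 4*pi; visible defects sum to (73/24)*pi


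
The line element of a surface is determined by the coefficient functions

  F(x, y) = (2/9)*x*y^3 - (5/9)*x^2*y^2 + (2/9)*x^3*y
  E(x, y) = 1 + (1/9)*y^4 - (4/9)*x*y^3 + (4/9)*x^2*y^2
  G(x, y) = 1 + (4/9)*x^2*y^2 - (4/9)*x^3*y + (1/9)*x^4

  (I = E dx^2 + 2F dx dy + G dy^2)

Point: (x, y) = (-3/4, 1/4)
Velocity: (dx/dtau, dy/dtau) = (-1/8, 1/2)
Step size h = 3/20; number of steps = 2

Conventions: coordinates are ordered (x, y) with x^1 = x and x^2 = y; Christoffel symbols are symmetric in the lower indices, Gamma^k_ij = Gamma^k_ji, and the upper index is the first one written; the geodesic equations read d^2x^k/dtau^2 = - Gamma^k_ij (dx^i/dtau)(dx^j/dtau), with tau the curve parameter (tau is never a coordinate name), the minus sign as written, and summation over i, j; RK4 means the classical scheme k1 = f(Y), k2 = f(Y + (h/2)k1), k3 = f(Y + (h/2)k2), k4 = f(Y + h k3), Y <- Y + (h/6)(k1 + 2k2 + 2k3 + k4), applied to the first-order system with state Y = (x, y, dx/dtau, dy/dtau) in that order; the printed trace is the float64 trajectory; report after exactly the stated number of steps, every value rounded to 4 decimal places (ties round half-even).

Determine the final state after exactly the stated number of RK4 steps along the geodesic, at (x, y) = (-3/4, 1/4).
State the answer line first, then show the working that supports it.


Answer: x = -0.7860, y = 0.3971, dx/dtau = -0.1141, dy/dtau = 0.4804

f(Y) = (dx/dtau, dy/dtau, -Gamma^x_ij Y'^i Y'^j, -Gamma^y_ij Y'^i Y'^j) with the Gammas evaluated at the stage position; h = 0.150000; intermediate values shown to 6 dp
step 0: x = -0.7500, y = 0.2500, dx/dtau = -0.1250, dy/dtau = 0.5000
step 1:
  k1: at (x, y) = (-0.750000, 0.250000), (dx/dtau, dy/dtau) = (-0.125000, 0.500000); Gamma_xxx = -0.021722, Gamma_xxy = 0.086889, Gamma_xyy = -0.065167, Gamma_yxx = 0.046548, Gamma_yxy = -0.186191, Gamma_yyy = 0.139643; k1 = (-0.125000, 0.500000, 0.027492, -0.058912)
  k2: at (x, y) = (-0.759375, 0.287500), (dx/dtau, dy/dtau) = (-0.122938, 0.495582); Gamma_xxx = -0.029000, Gamma_xxy = 0.105598, Gamma_xyy = -0.076598, Gamma_yxx = 0.056587, Gamma_yxy = -0.206050, Gamma_yyy = 0.149463; k2 = (-0.122938, 0.495582, 0.032118, -0.062671)
  k3: at (x, y) = (-0.759220, 0.287169), (dx/dtau, dy/dtau) = (-0.122591, 0.495300); Gamma_xxx = -0.028930, Gamma_xxy = 0.105415, Gamma_xyy = -0.076485, Gamma_yxx = 0.056489, Gamma_yxy = -0.205836, Gamma_yyy = 0.149347; k3 = (-0.122591, 0.495300, 0.032000, -0.062483)
  k4: at (x, y) = (-0.768389, 0.324295), (dx/dtau, dy/dtau) = (-0.120200, 0.490627); Gamma_xxx = -0.037105, Gamma_xxy = 0.125022, Gamma_xyy = -0.087917, Gamma_yxx = 0.066938, Gamma_yxy = -0.225542, Gamma_yyy = 0.158604; k4 = (-0.120200, 0.490627, 0.036445, -0.065748)
  Y <- Y + (h/6)(k1 + 2k2 + 2k3 + k4): x = -0.7684, y = 0.3243, dx/dtau = -0.1202, dy/dtau = 0.4906
step 2:
  k1: at (x, y) = (-0.768406, 0.324310), (dx/dtau, dy/dtau) = (-0.120196, 0.490626); Gamma_xxx = -0.037109, Gamma_xxy = 0.125033, Gamma_xyy = -0.087924, Gamma_yxx = 0.066944, Gamma_yxy = -0.225558, Gamma_yyy = 0.158614; k1 = (-0.120196, 0.490626, 0.036447, -0.065750)
  k2: at (x, y) = (-0.777421, 0.361107), (dx/dtau, dy/dtau) = (-0.117462, 0.485695); Gamma_xxx = -0.046104, Gamma_xxy = 0.145361, Gamma_xyy = -0.099257, Gamma_yxx = 0.077690, Gamma_yxy = -0.244947, Gamma_yyy = 0.167257; k2 = (-0.117462, 0.485695, 0.040637, -0.068476)
  k3: at (x, y) = (-0.777216, 0.360737), (dx/dtau, dy/dtau) = (-0.117148, 0.485490); Gamma_xxx = -0.046007, Gamma_xxy = 0.145131, Gamma_xyy = -0.099124, Gamma_yxx = 0.077568, Gamma_yxy = -0.244690, Gamma_yyy = 0.167122; k3 = (-0.117148, 0.485490, 0.040503, -0.068288)
  k4: at (x, y) = (-0.785979, 0.397133), (dx/dtau, dy/dtau) = (-0.114120, 0.480383); Gamma_xxx = -0.055684, Gamma_xxy = 0.165890, Gamma_xyy = -0.110206, Gamma_yxx = 0.088443, Gamma_yxy = -0.263484, Gamma_yyy = 0.175041; k4 = (-0.114120, 0.480383, 0.044346, -0.070435)
  Y <- Y + (h/6)(k1 + 2k2 + 2k3 + k4): x = -0.7860, y = 0.3971, dx/dtau = -0.1141, dy/dtau = 0.4804


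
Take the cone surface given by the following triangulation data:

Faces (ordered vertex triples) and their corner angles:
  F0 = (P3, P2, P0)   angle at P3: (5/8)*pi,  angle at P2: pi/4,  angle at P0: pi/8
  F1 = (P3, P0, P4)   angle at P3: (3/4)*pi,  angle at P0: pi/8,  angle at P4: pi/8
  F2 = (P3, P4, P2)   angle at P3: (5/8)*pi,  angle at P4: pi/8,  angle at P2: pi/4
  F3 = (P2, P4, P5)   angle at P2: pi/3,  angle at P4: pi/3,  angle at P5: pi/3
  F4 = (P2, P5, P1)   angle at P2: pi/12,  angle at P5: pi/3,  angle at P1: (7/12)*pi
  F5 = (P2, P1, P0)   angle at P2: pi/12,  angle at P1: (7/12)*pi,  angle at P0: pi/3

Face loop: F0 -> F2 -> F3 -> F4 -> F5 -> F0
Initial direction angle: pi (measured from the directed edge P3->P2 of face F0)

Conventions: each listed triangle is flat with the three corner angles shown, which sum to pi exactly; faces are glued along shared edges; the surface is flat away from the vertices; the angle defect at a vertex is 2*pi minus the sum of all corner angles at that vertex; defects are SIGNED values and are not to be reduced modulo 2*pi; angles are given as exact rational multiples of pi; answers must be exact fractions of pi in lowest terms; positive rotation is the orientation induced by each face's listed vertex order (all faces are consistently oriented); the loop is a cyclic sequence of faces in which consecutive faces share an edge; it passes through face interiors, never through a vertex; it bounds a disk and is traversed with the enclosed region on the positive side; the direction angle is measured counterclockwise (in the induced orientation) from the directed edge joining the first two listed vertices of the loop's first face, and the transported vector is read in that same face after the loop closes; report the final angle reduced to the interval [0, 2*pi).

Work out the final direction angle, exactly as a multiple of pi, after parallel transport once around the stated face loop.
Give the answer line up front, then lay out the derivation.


Answer: final direction angle = 0

enclosed vertex P2: corner angles sum to pi, defect = 2*pi - pi = pi
the final direction is the initial angle plus the enclosed defects, taken mod 2*pi in the induced orientation
final angle = pi + pi = 0 (mod 2*pi)


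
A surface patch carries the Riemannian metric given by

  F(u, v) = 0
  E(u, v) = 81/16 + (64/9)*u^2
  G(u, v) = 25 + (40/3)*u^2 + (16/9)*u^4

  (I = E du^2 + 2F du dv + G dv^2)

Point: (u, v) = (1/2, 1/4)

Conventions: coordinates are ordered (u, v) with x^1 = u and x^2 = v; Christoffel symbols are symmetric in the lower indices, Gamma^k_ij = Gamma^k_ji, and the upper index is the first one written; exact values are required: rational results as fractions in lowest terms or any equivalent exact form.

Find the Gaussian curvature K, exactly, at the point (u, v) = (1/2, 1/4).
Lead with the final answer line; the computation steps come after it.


Answer: K = -52488/970225

E = 985/144, F = 0, G = 256/9, EG - F^2 = 15760/81 at the point
E_u = 64/9, E_v = 0, F_u = 0, F_v = 0, G_u = 128/9, G_v = 0
E_vv = 0, F_uv = 0, G_uu = 32
By Brioschi, K is (det M1 - det M2) divided by (EG - F^2) squared.
M1 = [[-E_vv/2 + F_uv - G_uu/2, E_u/2, F_u - E_v/2], [F_v - G_u/2, E, F], [G_v/2, F, G]] = [[-16, 32/9, 0], [-64/9, 985/144, 0], [0, 0, 256/9]]; det M1 = -1745152/729
M2 = [[0, E_v/2, G_u/2], [E_v/2, E, F], [G_u/2, F, G]] = [[0, 0, 64/9], [0, 985/144, 0], [64/9, 0, 256/9]]; det M2 = -252160/729
det M1 - det M2 = -2048; K = -2048 / (15760/81)^2 = -52488/970225


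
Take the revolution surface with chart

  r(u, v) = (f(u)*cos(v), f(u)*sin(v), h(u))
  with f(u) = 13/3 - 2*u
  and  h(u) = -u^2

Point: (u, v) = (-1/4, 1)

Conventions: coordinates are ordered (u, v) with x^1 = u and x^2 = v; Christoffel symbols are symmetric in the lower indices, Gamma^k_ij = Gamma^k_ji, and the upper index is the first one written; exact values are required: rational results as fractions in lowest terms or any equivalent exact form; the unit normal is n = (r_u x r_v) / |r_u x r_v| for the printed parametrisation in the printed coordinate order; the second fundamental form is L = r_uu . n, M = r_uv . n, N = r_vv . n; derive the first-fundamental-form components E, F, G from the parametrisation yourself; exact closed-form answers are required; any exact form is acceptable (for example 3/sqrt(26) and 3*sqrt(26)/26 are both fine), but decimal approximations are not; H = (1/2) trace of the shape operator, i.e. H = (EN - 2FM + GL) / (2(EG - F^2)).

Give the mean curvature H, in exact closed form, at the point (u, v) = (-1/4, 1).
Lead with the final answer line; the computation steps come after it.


Answer: H = 515*sqrt(17)/8381

f = 29/6, f' = -2, f'' = 0, h' = 1/2, h'' = -2
E = 17/4, F = 0, G = 841/36; answer radicand W^2 = 17/4
unnormalised second-form numerators: l = 4, m = 0, n = 29/12; L = l/sqrt(17/4), and similarly M = m/sqrt(W^2), N = n/sqrt(W^2)
H = (E*n - 2*F*m + G*l) / (2*(EG - F^2)*sqrt(W^2)); E*n - 2*F*m + G*l = 14935/144, EG - F^2 = 14297/144, so H = (515/986)/sqrt(17/4)


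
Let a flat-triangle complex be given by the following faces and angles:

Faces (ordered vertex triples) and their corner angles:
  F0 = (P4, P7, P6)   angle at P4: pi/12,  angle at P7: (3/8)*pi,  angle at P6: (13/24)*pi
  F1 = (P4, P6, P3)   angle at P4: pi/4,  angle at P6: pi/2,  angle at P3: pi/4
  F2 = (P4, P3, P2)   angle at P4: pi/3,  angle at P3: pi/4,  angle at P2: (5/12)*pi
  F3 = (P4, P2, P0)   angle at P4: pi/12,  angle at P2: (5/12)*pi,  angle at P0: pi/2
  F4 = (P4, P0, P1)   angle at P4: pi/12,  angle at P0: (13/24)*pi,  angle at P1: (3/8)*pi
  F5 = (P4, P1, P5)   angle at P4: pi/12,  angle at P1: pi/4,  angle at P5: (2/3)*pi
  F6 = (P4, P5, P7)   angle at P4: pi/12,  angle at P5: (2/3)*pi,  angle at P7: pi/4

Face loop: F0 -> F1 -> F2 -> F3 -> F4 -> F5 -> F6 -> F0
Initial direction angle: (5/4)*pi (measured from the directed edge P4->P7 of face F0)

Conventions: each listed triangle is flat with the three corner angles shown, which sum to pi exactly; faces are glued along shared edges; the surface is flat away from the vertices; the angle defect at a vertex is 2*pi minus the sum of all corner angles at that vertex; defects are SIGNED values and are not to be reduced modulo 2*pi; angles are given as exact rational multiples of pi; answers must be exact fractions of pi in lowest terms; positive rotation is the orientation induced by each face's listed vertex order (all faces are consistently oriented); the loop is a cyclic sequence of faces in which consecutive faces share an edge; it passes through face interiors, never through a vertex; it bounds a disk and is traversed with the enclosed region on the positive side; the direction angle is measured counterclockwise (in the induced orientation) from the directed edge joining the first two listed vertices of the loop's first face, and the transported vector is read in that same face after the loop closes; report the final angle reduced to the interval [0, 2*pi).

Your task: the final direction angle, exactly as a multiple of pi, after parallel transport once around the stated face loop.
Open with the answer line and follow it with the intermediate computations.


Answer: final direction angle = pi/4

enclosed vertex P4: corner angles sum to pi, defect = 2*pi - pi = pi
transport around the loop rotates by the sum of enclosed defects; add to the initial angle mod 2*pi
final angle = (5/4)*pi + pi = pi/4 (mod 2*pi)


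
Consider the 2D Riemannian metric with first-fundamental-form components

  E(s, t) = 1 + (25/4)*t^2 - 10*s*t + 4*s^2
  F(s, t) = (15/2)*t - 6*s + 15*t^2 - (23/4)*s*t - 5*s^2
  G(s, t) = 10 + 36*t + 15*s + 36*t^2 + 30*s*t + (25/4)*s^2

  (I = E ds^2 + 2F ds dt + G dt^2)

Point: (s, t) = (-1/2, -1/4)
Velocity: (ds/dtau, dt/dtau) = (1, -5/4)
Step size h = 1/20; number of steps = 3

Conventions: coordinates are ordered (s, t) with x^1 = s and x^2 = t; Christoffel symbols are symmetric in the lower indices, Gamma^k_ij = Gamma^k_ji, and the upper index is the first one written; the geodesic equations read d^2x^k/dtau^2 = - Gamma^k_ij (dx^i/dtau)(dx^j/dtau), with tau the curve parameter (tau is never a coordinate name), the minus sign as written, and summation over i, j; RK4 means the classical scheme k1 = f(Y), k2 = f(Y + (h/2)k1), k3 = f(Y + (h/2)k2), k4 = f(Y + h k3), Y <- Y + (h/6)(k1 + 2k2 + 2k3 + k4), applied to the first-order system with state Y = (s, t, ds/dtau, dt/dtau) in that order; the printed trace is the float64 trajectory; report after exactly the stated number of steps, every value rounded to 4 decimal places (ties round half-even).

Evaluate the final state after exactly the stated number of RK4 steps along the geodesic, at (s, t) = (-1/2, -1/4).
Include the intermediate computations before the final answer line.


f(Y) = (ds/dtau, dt/dtau, -Gamma^s_ij Y'^i Y'^j, -Gamma^t_ij Y'^i Y'^j) with the Gammas evaluated at the stage position; h = 0.050000; intermediate values shown to 6 dp
step 0: s = -0.5000, t = -0.2500, ds/dtau = 1.0000, dt/dtau = -1.2500
step 1:
  k1: at (s, t) = (-0.500000, -0.250000), (ds/dtau, dt/dtau) = (1.000000, -1.250000); Gamma_sss = -0.623377, Gamma_sst = 0.779221, Gamma_stt = 1.870130, Gamma_tss = -0.415584, Gamma_tst = 0.519481, Gamma_ttt = 1.246753; k1 = (1.000000, -1.250000, -0.350649, -0.233766)
  k2: at (s, t) = (-0.475000, -0.281250), (ds/dtau, dt/dtau) = (0.991234, -1.255844); Gamma_sss = -0.458632, Gamma_sst = 0.573289, Gamma_stt = 1.375895, Gamma_tss = -0.232219, Gamma_tst = 0.290273, Gamma_ttt = 0.696656; k2 = (0.991234, -1.255844, -0.292057, -0.147877)
  k3: at (s, t) = (-0.475219, -0.281396), (ds/dtau, dt/dtau) = (0.992699, -1.253697); Gamma_sss = -0.458903, Gamma_sst = 0.573629, Gamma_stt = 1.376708, Gamma_tss = -0.229640, Gamma_tst = 0.287050, Gamma_ttt = 0.688920; k3 = (0.992699, -1.253697, -0.283813, -0.142023)
  k4: at (s, t) = (-0.450365, -0.312685), (ds/dtau, dt/dtau) = (0.985809, -1.257101); Gamma_sss = -0.234710, Gamma_sst = 0.293388, Gamma_stt = 0.704131, Gamma_tss = 0.003987, Gamma_tst = -0.004984, Gamma_ttt = -0.011961; k4 = (0.985809, -1.257101, -0.157475, 0.002675)
  Y <- Y + (h/6)(k1 + 2k2 + 2k3 + k4): s = -0.4504, t = -0.3127, ds/dtau = 0.9862, dt/dtau = -1.2568
step 2:
  k1: at (s, t) = (-0.450386, -0.312718), (ds/dtau, dt/dtau) = (0.986168, -1.256757); Gamma_sss = -0.234631, Gamma_sst = 0.293288, Gamma_stt = 0.703892, Gamma_tss = 0.004485, Gamma_tst = -0.005606, Gamma_ttt = -0.013455; k1 = (0.986168, -1.256757, -0.156582, 0.002993)
  k2: at (s, t) = (-0.425732, -0.344137), (ds/dtau, dt/dtau) = (0.982253, -1.256683); Gamma_sss = 0.017466, Gamma_sst = -0.021832, Gamma_stt = -0.052397, Gamma_tss = 0.254047, Gamma_tst = -0.317559, Gamma_ttt = -0.762142; k2 = (0.982253, -1.256683, 0.011998, 0.174526)
  k3: at (s, t) = (-0.425830, -0.344135), (ds/dtau, dt/dtau) = (0.986468, -1.252394); Gamma_sss = 0.017070, Gamma_sst = -0.021338, Gamma_stt = -0.051211, Gamma_tss = 0.254492, Gamma_tst = -0.318115, Gamma_ttt = -0.763476; k3 = (0.986468, -1.252394, 0.010989, 0.163827)
  k4: at (s, t) = (-0.401063, -0.375338), (ds/dtau, dt/dtau) = (0.986717, -1.248566); Gamma_sss = 0.251462, Gamma_sst = -0.314328, Gamma_stt = -0.754386, Gamma_tss = 0.470149, Gamma_tst = -0.587686, Gamma_ttt = -1.410446; k4 = (0.986717, -1.248566, 0.156708, 0.292990)
  Y <- Y + (h/6)(k1 + 2k2 + 2k3 + k4): s = -0.4011, t = -0.3754, ds/dtau = 0.9866, dt/dtau = -1.2487
step 3:
  k1: at (s, t) = (-0.401133, -0.375414), (ds/dtau, dt/dtau) = (0.986552, -1.248652); Gamma_sss = 0.251474, Gamma_sst = -0.314342, Gamma_stt = -0.754421, Gamma_tss = 0.471170, Gamma_tst = -0.588962, Gamma_ttt = -1.413509; k1 = (0.986552, -1.248652, 0.157035, 0.294226)
  k2: at (s, t) = (-0.376470, -0.406630), (ds/dtau, dt/dtau) = (0.990478, -1.241296); Gamma_sss = 0.434101, Gamma_sst = -0.542626, Gamma_stt = -1.302304, Gamma_tss = 0.627277, Gamma_tst = -0.784096, Gamma_ttt = -1.881830; k2 = (0.990478, -1.241296, 0.246444, 0.356112)
  k3: at (s, t) = (-0.376371, -0.406446), (ds/dtau, dt/dtau) = (0.992713, -1.239749); Gamma_sss = 0.434084, Gamma_sst = -0.542605, Gamma_stt = -1.302251, Gamma_tss = 0.625656, Gamma_tst = -0.782070, Gamma_ttt = -1.876967; k3 = (0.992713, -1.239749, 0.238167, 0.343276)
  k4: at (s, t) = (-0.351498, -0.437401), (ds/dtau, dt/dtau) = (0.998460, -1.231488); Gamma_sss = 0.555623, Gamma_sst = -0.694528, Gamma_stt = -1.666868, Gamma_tss = 0.715895, Gamma_tst = -0.894869, Gamma_ttt = -2.147685; k4 = (0.998460, -1.231488, 0.266024, 0.342760)
  Y <- Y + (h/6)(k1 + 2k2 + 2k3 + k4): s = -0.3515, t = -0.4374, ds/dtau = 0.9982, dt/dtau = -1.2317

Answer: s = -0.3515, t = -0.4374, ds/dtau = 0.9982, dt/dtau = -1.2317


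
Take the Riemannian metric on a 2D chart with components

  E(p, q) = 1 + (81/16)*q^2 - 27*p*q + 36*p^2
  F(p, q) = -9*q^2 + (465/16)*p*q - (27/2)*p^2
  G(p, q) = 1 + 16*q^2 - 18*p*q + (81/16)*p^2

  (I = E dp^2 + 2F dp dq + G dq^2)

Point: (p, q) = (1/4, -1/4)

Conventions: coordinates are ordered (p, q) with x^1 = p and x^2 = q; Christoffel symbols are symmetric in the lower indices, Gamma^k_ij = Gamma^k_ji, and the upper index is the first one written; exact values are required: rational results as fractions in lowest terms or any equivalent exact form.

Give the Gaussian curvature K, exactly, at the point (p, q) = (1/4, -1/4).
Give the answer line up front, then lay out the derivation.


Answer: K = 310272/970225

E = 1345/256, F = -825/256, G = 881/256, EG - F^2 = 985/128 at the point
E_p = 99/4, E_q = -297/32, F_p = -897/64, F_q = 753/64, G_p = 225/32, G_q = -25/2
E_qq = 81/8, F_pq = 465/16, G_pp = 81/8
Brioschi: K = (det M1 - det M2) / (EG - F^2)^2 with the standard first/second-derivative matrices M1, M2.
M1 = [[-E_qq/2 + F_pq - G_pp/2, E_p/2, F_p - E_q/2], [F_q - G_p/2, E, F], [G_q/2, F, G]] = [[303/16, 99/8, -75/8], [33/4, 1345/256, -825/256], [-25/4, -825/256, 881/256]]; det M1 = -30633/2048
M2 = [[0, E_q/2, G_p/2], [E_q/2, E, F], [G_p/2, F, G]] = [[0, -297/64, 225/64], [-297/64, 1345/256, -825/256], [225/64, -825/256, 881/256]]; det M2 = -69417/2048
det M1 - det M2 = 303/16; K = 303/16 / (985/128)^2 = 310272/970225


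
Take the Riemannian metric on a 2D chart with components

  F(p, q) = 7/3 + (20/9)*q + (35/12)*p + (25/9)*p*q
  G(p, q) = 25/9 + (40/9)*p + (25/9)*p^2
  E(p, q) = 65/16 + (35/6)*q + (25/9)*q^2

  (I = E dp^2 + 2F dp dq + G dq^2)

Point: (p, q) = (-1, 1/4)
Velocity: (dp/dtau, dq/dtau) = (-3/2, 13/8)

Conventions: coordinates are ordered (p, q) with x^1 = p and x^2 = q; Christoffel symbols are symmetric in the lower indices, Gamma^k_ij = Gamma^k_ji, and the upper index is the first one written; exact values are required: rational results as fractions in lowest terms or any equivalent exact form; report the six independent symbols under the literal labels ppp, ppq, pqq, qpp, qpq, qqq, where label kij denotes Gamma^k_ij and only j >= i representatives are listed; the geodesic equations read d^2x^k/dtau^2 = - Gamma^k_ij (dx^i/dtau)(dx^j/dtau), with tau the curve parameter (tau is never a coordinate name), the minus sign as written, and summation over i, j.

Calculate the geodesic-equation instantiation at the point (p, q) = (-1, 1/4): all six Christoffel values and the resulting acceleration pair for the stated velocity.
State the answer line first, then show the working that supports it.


Answer: Gamma_ppp = 0, Gamma_ppq = 130/209, Gamma_pqq = 0, Gamma_qpp = 0, Gamma_qpq = -20/209, Gamma_qqq = 0; accelerations (d^2p/dtau^2, d^2q/dtau^2) = (2535/836, -195/418)

E = 205/36, F = -13/18, G = 10/9 at the point
E_p = 0, E_q = 65/9, F_p = 65/18, F_q = -5/9, G_p = -10/9, G_q = 0
EG - F^2 = 209/36;  g^inv = (36/209) * [[10/9, 13/18], [13/18, 205/36]]
first-kind symbols [ij,l] = (1/2)(d_i g_jl + d_j g_il - d_l g_ij): [pp,p] = E_p/2 = 0, [pp,q] = F_p - E_q/2 = 0, [pq,p] = E_q/2 = 65/18, [pq,q] = G_p/2 = -5/9, [qq,p] = F_q - G_p/2 = 0, [qq,q] = G_q/2 = 0
Gamma^p_ij = (G*[ij,p] - F*[ij,q])/(EG - F^2), Gamma^q_ij = (E*[ij,q] - F*[ij,p])/(EG - F^2)
Gamma_ppp = 0, Gamma_ppq = 130/209, Gamma_pqq = 0, Gamma_qpp = 0, Gamma_qpq = -20/209, Gamma_qqq = 0
d^2p/dtau^2 = -(Gamma_ppp*(-3/2)^2 + 2*Gamma_ppq*(-3/2)*(13/8) + Gamma_pqq*(13/8)^2) = 2535/836
d^2q/dtau^2 = -(Gamma_qpp*(-3/2)^2 + 2*Gamma_qpq*(-3/2)*(13/8) + Gamma_qqq*(13/8)^2) = -195/418


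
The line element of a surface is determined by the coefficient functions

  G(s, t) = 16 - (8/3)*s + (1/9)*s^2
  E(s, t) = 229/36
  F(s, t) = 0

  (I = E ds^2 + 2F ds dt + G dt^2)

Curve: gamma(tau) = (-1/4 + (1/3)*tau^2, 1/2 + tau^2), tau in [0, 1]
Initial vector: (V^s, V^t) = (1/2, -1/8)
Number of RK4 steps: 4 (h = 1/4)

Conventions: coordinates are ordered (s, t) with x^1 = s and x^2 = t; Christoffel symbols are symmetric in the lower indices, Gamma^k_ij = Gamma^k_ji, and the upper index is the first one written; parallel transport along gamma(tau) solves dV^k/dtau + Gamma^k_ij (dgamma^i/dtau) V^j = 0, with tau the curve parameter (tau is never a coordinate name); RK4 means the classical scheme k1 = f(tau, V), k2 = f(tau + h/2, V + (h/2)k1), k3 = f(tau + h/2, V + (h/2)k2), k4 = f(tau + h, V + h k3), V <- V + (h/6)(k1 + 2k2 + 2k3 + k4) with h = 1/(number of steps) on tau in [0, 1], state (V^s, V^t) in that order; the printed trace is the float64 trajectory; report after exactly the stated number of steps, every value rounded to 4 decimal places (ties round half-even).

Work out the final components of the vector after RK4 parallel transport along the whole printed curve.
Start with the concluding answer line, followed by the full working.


Answer: V^s = 0.5223, V^t = -0.0855

gamma'(tau) = ((2/3)*tau, 2*tau); f(tau, V)^k = -Gamma^k_ij(gamma(tau)) gamma'^i(tau) V^j; h = 1/4; intermediate values shown to 6 dp
curve data and Christoffel symbols at the stage parameters:
  tau = 0.000000: gamma = (-0.250000, 0.500000), gamma' = (0.000000, 0.000000); Gamma_sss = 0.000000, Gamma_sst = 0.000000, Gamma_stt = 0.213974, Gamma_tss = 0.000000, Gamma_tst = -0.081633, Gamma_ttt = 0.000000
  tau = 0.125000: gamma = (-0.244792, 0.515625), gamma' = (0.083333, 0.250000); Gamma_sss = 0.000000, Gamma_sst = 0.000000, Gamma_stt = 0.213883, Gamma_tss = 0.000000, Gamma_tst = -0.081667, Gamma_ttt = 0.000000
  tau = 0.250000: gamma = (-0.229167, 0.562500), gamma' = (0.166667, 0.500000); Gamma_sss = 0.000000, Gamma_sst = 0.000000, Gamma_stt = 0.213610, Gamma_tss = 0.000000, Gamma_tst = -0.081772, Gamma_ttt = 0.000000
  tau = 0.375000: gamma = (-0.203125, 0.640625), gamma' = (0.250000, 0.750000); Gamma_sss = 0.000000, Gamma_sst = 0.000000, Gamma_stt = 0.213155, Gamma_tss = 0.000000, Gamma_tst = -0.081946, Gamma_ttt = 0.000000
  tau = 0.500000: gamma = (-0.166667, 0.750000), gamma' = (0.333333, 1.000000); Gamma_sss = 0.000000, Gamma_sst = 0.000000, Gamma_stt = 0.212518, Gamma_tss = 0.000000, Gamma_tst = -0.082192, Gamma_ttt = 0.000000
  tau = 0.625000: gamma = (-0.119792, 0.890625), gamma' = (0.416667, 1.250000); Gamma_sss = 0.000000, Gamma_sst = 0.000000, Gamma_stt = 0.211699, Gamma_tss = 0.000000, Gamma_tst = -0.082510, Gamma_ttt = 0.000000
  tau = 0.750000: gamma = (-0.062500, 1.062500), gamma' = (0.500000, 1.500000); Gamma_sss = 0.000000, Gamma_sst = 0.000000, Gamma_stt = 0.210699, Gamma_tss = 0.000000, Gamma_tst = -0.082902, Gamma_ttt = 0.000000
  tau = 0.875000: gamma = (0.005208, 1.265625), gamma' = (0.583333, 1.750000); Gamma_sss = 0.000000, Gamma_sst = 0.000000, Gamma_stt = 0.209516, Gamma_tss = 0.000000, Gamma_tst = -0.083370, Gamma_ttt = 0.000000
  tau = 1.000000: gamma = (0.083333, 1.500000), gamma' = (0.666667, 2.000000); Gamma_sss = 0.000000, Gamma_sst = 0.000000, Gamma_stt = 0.208151, Gamma_tss = 0.000000, Gamma_tst = -0.083916, Gamma_ttt = 0.000000
step 0: V^s = 0.5000, V^t = -0.1250
step 1: k1 = (0.000000, 0.000000), k2 = (0.006684, 0.009358), k3 = (0.006621, 0.009383), k4 = (0.013100, 0.018839); V <- V + (h/6)(k1 + 2k2 + 2k3 + k4): V^s = 0.5017, V^t = -0.1227
step 2: k1 = (0.013100, 0.018839), k2 = (0.019232, 0.028468), k3 = (0.019039, 0.028539), k4 = (0.024550, 0.038458); V <- V + (h/6)(k1 + 2k2 + 2k3 + k4): V^s = 0.5064, V^t = -0.1155
step 3: k1 = (0.024549, 0.038458), k2 = (0.029296, 0.048740), k3 = (0.028956, 0.048846), k4 = (0.032649, 0.059592); V <- V + (h/6)(k1 + 2k2 + 2k3 + k4): V^s = 0.5137, V^t = -0.1033
step 4: k1 = (0.032647, 0.059592), k2 = (0.035143, 0.070874), k3 = (0.034626, 0.070988), k4 = (0.035615, 0.082874); V <- V + (h/6)(k1 + 2k2 + 2k3 + k4): V^s = 0.5223, V^t = -0.0855
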